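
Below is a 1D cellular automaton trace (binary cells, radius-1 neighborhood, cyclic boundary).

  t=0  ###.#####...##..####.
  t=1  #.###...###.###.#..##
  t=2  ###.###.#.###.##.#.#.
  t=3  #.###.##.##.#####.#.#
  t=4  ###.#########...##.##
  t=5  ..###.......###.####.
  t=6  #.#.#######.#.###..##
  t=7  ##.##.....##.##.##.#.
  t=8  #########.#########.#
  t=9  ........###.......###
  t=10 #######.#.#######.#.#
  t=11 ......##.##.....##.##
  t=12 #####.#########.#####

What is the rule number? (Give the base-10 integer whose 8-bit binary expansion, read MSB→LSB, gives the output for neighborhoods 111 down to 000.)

121

  ### -> .   bit 7 = 0  t=0,i=1
  ##. -> #   bit 6 = 1  t=0,i=2
  #.# -> #   bit 5 = 1  t=0,i=3
  #.. -> #   bit 4 = 1  t=0,i=9
  .## -> #   bit 3 = 1  t=0,i=0
  .#. -> .   bit 2 = 0  t=1,i=16
  ..# -> .   bit 1 = 0  t=0,i=11
  ... -> #   bit 0 = 1  t=0,i=10
  bits 01111001 = 121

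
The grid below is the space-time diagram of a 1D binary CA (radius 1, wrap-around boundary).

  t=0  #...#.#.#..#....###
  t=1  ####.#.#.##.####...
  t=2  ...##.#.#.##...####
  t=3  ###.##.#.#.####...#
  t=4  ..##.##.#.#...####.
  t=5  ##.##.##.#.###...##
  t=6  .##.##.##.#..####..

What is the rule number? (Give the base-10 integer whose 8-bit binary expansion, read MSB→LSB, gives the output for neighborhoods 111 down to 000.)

  [7] ### => .  t=0,i=17
  [6] ##. => #  t=0,i=0
  [5] #.# => #  t=0,i=5
  [4] #.. => #  t=0,i=1
  [3] .## => .  t=0,i=16
  [2] .#. => .  t=0,i=4
  [1] ..# => #  t=0,i=3
  [0] ... => #  t=0,i=2
  bits 01110011 = 115

115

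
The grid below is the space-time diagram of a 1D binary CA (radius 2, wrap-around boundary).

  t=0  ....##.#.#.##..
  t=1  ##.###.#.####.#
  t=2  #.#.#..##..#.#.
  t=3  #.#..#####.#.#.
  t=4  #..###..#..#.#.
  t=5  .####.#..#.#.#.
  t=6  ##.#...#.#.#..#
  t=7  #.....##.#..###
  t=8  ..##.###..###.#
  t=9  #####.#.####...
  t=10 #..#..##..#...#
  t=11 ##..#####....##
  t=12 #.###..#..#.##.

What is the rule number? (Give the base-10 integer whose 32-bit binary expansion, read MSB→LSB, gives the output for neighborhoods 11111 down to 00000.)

1248426733

  nb #####: next=.  (t=3,i=7, bit31=0)
  nb ####.: next=#  (t=1,i=11, bit30=1)
  nb ###.#: next=.  (t=1,i=1, bit29=0)
  nb ###..: next=.  (t=4,i=5, bit28=0)
  nb ##.##: next=#  (t=1,i=2, bit27=1)
  nb ##.#.: next=.  (t=0,i=6, bit26=0)
  nb ##..#: next=#  (t=2,i=9, bit25=1)
  nb ##...: next=.  (t=0,i=13, bit24=0)
  nb #.###: next=.  (t=1,i=3, bit23=0)
  nb #.##.: next=#  (t=0,i=11, bit22=1)
  nb #.#.#: next=#  (t=0,i=7, bit21=1)
  nb #.#..: next=.  (t=2,i=4, bit20=0)
  nb #..##: next=#  (t=2,i=6, bit19=1)
  nb #..#.: next=.  (t=2,i=10, bit18=0)
  nb #...#: next=.  (t=6,i=5, bit17=0)
  nb #....: next=#  (t=0,i=14, bit16=1)
  nb .####: next=.  (t=1,i=10, bit15=0)
  nb .###.: next=#  (t=1,i=0, bit14=1)
  nb .##.#: next=#  (t=0,i=5, bit13=1)
  nb .##..: next=#  (t=0,i=12, bit12=1)
  nb .#.##: next=#  (t=0,i=10, bit11=1)
  nb .#.#.: next=.  (t=0,i=8, bit10=0)
  nb .#..#: next=#  (t=2,i=5, bit9=1)
  nb .#...: next=.  (t=6,i=4, bit8=0)
  nb ..###: next=#  (t=3,i=5, bit7=1)
  nb ..##.: next=#  (t=0,i=4, bit6=1)
  nb ..#.#: next=#  (t=2,i=11, bit5=1)
  nb ..#..: next=.  (t=4,i=8, bit4=0)
  nb ...##: next=#  (t=0,i=3, bit3=1)
  nb ...#.: next=#  (t=6,i=6, bit2=1)
  nb ....#: next=.  (t=0,i=2, bit1=0)
  nb .....: next=#  (t=0,i=0, bit0=1)
  bits 01001010011010010111101011101101 = 1248426733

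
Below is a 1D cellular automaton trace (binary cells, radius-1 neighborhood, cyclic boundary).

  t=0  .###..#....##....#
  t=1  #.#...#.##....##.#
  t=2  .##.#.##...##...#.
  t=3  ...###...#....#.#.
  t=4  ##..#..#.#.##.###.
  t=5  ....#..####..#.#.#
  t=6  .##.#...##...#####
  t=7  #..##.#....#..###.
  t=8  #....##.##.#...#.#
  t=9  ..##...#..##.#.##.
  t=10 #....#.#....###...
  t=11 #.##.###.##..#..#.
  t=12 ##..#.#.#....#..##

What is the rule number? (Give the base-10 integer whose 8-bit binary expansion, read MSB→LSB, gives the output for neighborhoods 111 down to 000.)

165

  ###|#  b7=1 t=0,i=2
  ##.|.  b6=0 t=0,i=3
  #.#|#  b5=1 t=0,i=0
  #..|.  b4=0 t=0,i=4
  .##|.  b3=0 t=0,i=1
  .#.|#  b2=1 t=0,i=6
  ..#|.  b1=0 t=0,i=5
  ...|#  b0=1 t=0,i=8
  bits 10100101 = 165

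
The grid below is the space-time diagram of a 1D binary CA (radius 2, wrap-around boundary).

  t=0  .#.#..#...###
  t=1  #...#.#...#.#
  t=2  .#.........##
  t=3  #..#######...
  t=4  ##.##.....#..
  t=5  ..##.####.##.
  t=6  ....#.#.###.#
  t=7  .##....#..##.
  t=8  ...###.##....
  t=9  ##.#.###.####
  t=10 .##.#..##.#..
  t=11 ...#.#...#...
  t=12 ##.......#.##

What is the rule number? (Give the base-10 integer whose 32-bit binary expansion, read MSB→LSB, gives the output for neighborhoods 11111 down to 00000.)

  ##### -> .   bit 31 = 0  t=3,i=5
  ####. -> .   bit 30 = 0  t=3,i=8
  ###.# -> #   bit 29 = 1  t=0,i=12
  ###.. -> .   bit 28 = 0  t=3,i=9
  ##.## -> #   bit 27 = 1  t=4,i=2
  ##.#. -> #   bit 26 = 1  t=0,i=0
  ##..# -> .   bit 25 = 0  t=7,i=12
  ##... -> #   bit 24 = 1  t=1,i=1
  #.### -> .   bit 23 = 0  t=5,i=5
  #.##. -> #   bit 22 = 1  t=1,i=12
  #.#.# -> .   bit 21 = 0  t=0,i=1
  #.#.. -> .   bit 20 = 0  t=0,i=3
  #..## -> .   bit 19 = 0  t=3,i=2
  #..#. -> .   bit 18 = 0  t=0,i=5
  #...# -> .   bit 17 = 0  t=0,i=8
  #.... -> #   bit 16 = 1  t=2,i=3
  .#### -> #   bit 15 = 1  t=3,i=4
  .###. -> .   bit 14 = 0  t=0,i=11
  .##.# -> .   bit 13 = 0  t=2,i=12
  .##.. -> .   bit 12 = 0  t=1,i=0
  .#.## -> #   bit 11 = 1  t=1,i=11
  .#.#. -> .   bit 10 = 0  t=0,i=2
  .#..# -> #   bit 9 = 1  t=0,i=4
  .#... -> .   bit 8 = 0  t=0,i=7
  ..### -> #   bit 7 = 1  t=0,i=10
  ..##. -> .   bit 6 = 0  t=2,i=11
  ..#.# -> .   bit 5 = 0  t=1,i=4
  ..#.. -> #   bit 4 = 1  t=0,i=6
  ...## -> .   bit 3 = 0  t=0,i=9
  ...#. -> .   bit 2 = 0  t=1,i=3
  ....# -> #   bit 1 = 1  t=2,i=9
  ..... -> #   bit 0 = 1  t=2,i=4
  bits 00101101010000011000101010010011 = 759270035

759270035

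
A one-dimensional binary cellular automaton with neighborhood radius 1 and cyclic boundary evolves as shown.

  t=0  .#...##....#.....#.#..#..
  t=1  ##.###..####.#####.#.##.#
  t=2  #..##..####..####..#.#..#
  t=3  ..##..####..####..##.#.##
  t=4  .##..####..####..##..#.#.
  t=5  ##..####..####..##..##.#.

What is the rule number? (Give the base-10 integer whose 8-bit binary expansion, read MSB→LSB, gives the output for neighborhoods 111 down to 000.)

143

  ### -> #   bit 7 = 1  t=1,i=0
  ##. -> .   bit 6 = 0  t=0,i=6
  #.# -> .   bit 5 = 0  t=0,i=18
  #.. -> .   bit 4 = 0  t=0,i=2
  .## -> #   bit 3 = 1  t=0,i=5
  .#. -> #   bit 2 = 1  t=0,i=1
  ..# -> #   bit 1 = 1  t=0,i=0
  ... -> #   bit 0 = 1  t=0,i=3
  bits 10001111 = 143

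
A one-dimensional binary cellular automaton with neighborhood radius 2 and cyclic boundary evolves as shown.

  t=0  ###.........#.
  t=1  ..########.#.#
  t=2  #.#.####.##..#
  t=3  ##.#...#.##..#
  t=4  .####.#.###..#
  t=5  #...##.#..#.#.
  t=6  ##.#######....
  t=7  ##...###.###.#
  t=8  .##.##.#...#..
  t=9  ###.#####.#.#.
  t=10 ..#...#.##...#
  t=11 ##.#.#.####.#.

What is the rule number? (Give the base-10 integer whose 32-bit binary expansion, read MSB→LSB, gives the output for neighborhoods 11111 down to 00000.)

3042261965

  nb #####: next=#  (t=1,i=4, bit31=1)
  nb ####.: next=.  (t=1,i=8, bit30=0)
  nb ###.#: next=#  (t=1,i=9, bit29=1)
  nb ###..: next=#  (t=0,i=2, bit28=1)
  nb ##.##: next=.  (t=2,i=8, bit27=0)
  nb ##.#.: next=#  (t=1,i=10, bit26=1)
  nb ##..#: next=.  (t=2,i=11, bit25=0)
  nb ##...: next=#  (t=0,i=3, bit24=1)
  nb #.###: next=.  (t=0,i=0, bit23=0)
  nb #.##.: next=#  (t=2,i=9, bit22=1)
  nb #.#.#: next=.  (t=1,i=11, bit21=0)
  nb #.#..: next=#  (t=1,i=13, bit20=1)
  nb #..##: next=.  (t=1,i=1, bit19=0)
  nb #..#.: next=#  (t=4,i=12, bit18=1)
  nb #...#: next=.  (t=3,i=5, bit17=0)
  nb #....: next=#  (t=0,i=4, bit16=1)
  nb .####: next=.  (t=1,i=3, bit15=0)
  nb .###.: next=.  (t=0,i=1, bit14=0)
  nb .##.#: next=#  (t=2,i=0, bit13=1)
  nb .##..: next=#  (t=2,i=10, bit12=1)
  nb .#.##: next=#  (t=0,i=13, bit11=1)
  nb .#.#.: next=.  (t=1,i=12, bit10=0)
  nb .#..#: next=#  (t=1,i=0, bit9=1)
  nb .#...: next=#  (t=3,i=4, bit8=1)
  nb ..###: next=#  (t=1,i=2, bit7=1)
  nb ..##.: next=#  (t=2,i=13, bit6=1)
  nb ..#.#: next=.  (t=0,i=12, bit5=0)
  nb ..#..: next=.  (t=8,i=11, bit4=0)
  nb ...##: next=#  (t=5,i=3, bit3=1)
  nb ...#.: next=#  (t=0,i=11, bit2=1)
  nb ....#: next=.  (t=0,i=10, bit1=0)
  nb .....: next=#  (t=0,i=5, bit0=1)
  bits 10110101010101010011101111001101 = 3042261965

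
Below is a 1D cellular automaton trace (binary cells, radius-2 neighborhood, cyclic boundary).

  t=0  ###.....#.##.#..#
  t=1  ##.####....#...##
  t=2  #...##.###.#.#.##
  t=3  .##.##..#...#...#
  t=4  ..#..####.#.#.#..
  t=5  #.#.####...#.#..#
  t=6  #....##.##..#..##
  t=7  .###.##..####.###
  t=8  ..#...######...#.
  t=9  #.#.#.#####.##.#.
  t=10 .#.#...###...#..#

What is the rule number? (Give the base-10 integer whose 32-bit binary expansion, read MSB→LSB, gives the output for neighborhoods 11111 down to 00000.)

  ##### -> #   bit 31 = 1  t=8,i=8
  ####. -> #   bit 30 = 1  t=0,i=1
  ###.# -> .   bit 29 = 0  t=1,i=1
  ###.. -> .   bit 28 = 0  t=0,i=2
  ##.## -> .   bit 27 = 0  t=1,i=2
  ##.#. -> .   bit 26 = 0  t=0,i=12
  ##..# -> #   bit 25 = 1  t=3,i=6
  ##... -> #   bit 24 = 1  t=0,i=3
  #.### -> .   bit 23 = 0  t=1,i=3
  #.##. -> .   bit 22 = 0  t=0,i=10
  #.#.# -> .   bit 21 = 0  t=2,i=11
  #.#.. -> .   bit 20 = 0  t=0,i=13
  #..## -> #   bit 19 = 1  t=0,i=15
  #..#. -> #   bit 18 = 1  t=3,i=7
  #...# -> #   bit 17 = 1  t=1,i=13
  #.... -> #   bit 16 = 1  t=0,i=4
  .#### -> #   bit 15 = 1  t=0,i=0
  .###. -> #   bit 14 = 1  t=2,i=8
  .##.# -> #   bit 13 = 1  t=0,i=11
  .##.. -> #   bit 12 = 1  t=3,i=5
  .#.## -> .   bit 11 = 0  t=0,i=9
  .#.#. -> #   bit 10 = 1  t=2,i=12
  .#..# -> .   bit 9 = 0  t=0,i=14
  .#... -> .   bit 8 = 0  t=1,i=12
  ..### -> #   bit 7 = 1  t=0,i=16
  ..##. -> #   bit 6 = 1  t=2,i=4
  ..#.# -> .   bit 5 = 0  t=0,i=8
  ..#.. -> #   bit 4 = 1  t=1,i=11
  ...## -> .   bit 3 = 0  t=1,i=14
  ...#. -> .   bit 2 = 0  t=0,i=7
  ....# -> #   bit 1 = 1  t=0,i=6
  ..... -> #   bit 0 = 1  t=0,i=5
  bits 11000011000011111111010011010011 = 3272602835

3272602835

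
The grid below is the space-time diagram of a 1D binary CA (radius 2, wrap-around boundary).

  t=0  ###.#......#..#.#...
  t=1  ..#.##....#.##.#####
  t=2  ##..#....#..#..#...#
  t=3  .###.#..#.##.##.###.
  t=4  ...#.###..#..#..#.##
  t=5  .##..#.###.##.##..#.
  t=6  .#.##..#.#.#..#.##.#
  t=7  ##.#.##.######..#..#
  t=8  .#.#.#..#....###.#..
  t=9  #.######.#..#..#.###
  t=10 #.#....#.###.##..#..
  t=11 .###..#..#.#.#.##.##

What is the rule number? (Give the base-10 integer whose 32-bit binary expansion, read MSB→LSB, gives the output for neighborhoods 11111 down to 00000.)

  [31] ##### => .  t=1,i=17
  [30] ####. => .  t=1,i=18
  [29] ###.# => #  t=0,i=2
  [28] ###.. => #  t=1,i=19
  [27] ##.## => .  t=1,i=14
  [26] ##.#. => .  t=0,i=3
  [25] ##..# => #  t=1,i=0
  [24] ##... => .  t=1,i=6
  [23] #.### => #  t=1,i=15
  [22] #.##. => #  t=1,i=4
  [21] #.#.# => #  t=6,i=1
  [20] #.#.. => #  t=0,i=4
  [19] #..## => .  t=3,i=0
  [18] #..#. => #  t=0,i=13
  [17] #...# => #  t=0,i=18
  [16] #.... => .  t=0,i=6
  [15] .#### => .  t=1,i=16
  [14] .###. => .  t=0,i=1
  [13] .##.# => .  t=1,i=13
  [12] .##.. => .  t=1,i=5
  [11] .#.## => .  t=1,i=3
  [10] .#.#. => #  t=0,i=15
  [9] .#..# => #  t=0,i=12
  [8] .#... => #  t=0,i=5
  [7] ..### => .  t=0,i=0
  [6] ..##. => #  t=5,i=1
  [5] ..#.# => .  t=0,i=14
  [4] ..#.. => .  t=0,i=11
  [3] ...## => #  t=0,i=19
  [2] ...#. => #  t=0,i=10
  [1] ....# => .  t=0,i=9
  [0] ..... => .  t=0,i=7
  bits 00110010111101100000011101001100 = 854984524

854984524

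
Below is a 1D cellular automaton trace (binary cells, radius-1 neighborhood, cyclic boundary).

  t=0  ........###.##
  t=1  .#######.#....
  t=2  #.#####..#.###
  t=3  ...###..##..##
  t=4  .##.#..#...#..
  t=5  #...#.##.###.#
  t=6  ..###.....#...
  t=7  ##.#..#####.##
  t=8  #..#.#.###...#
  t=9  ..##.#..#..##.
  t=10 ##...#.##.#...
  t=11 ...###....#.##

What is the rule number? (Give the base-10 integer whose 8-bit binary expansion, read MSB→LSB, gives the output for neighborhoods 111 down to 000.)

135

  nb ###: next=#  (t=0,i=9, bit7=1)
  nb ##.: next=.  (t=0,i=10, bit6=0)
  nb #.#: next=.  (t=0,i=11, bit5=0)
  nb #..: next=.  (t=0,i=0, bit4=0)
  nb .##: next=.  (t=0,i=8, bit3=0)
  nb .#.: next=#  (t=1,i=9, bit2=1)
  nb ..#: next=#  (t=0,i=7, bit1=1)
  nb ...: next=#  (t=0,i=1, bit0=1)
  bits 10000111 = 135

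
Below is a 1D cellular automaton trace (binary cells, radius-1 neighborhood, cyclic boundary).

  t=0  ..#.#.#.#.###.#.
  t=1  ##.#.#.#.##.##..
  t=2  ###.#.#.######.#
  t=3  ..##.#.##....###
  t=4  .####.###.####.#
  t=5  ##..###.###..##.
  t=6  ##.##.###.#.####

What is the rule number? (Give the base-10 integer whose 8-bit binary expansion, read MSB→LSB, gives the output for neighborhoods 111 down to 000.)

  ### -> .   bit 7 = 0  t=0,i=11
  ##. -> #   bit 6 = 1  t=0,i=12
  #.# -> #   bit 5 = 1  t=0,i=3
  #.. -> .   bit 4 = 0  t=0,i=15
  .## -> #   bit 3 = 1  t=0,i=10
  .#. -> .   bit 2 = 0  t=0,i=2
  ..# -> #   bit 1 = 1  t=0,i=1
  ... -> #   bit 0 = 1  t=0,i=0
  bits 01101011 = 107

107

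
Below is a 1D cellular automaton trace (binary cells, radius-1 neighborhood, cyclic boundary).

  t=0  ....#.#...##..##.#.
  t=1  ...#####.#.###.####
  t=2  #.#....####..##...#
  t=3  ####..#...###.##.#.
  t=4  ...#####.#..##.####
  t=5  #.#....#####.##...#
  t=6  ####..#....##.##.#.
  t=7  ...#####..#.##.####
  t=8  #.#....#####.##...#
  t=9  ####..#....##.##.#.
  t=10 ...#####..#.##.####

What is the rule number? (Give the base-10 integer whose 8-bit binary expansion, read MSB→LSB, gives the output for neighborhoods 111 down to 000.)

  ###|.  b7=0 t=1,i=4
  ##.|#  b6=1 t=0,i=11
  #.#|#  b5=1 t=0,i=5
  #..|#  b4=1 t=0,i=7
  .##|.  b3=0 t=0,i=10
  .#.|#  b2=1 t=0,i=4
  ..#|#  b1=1 t=0,i=3
  ...|.  b0=0 t=0,i=0
  bits 01110110 = 118

118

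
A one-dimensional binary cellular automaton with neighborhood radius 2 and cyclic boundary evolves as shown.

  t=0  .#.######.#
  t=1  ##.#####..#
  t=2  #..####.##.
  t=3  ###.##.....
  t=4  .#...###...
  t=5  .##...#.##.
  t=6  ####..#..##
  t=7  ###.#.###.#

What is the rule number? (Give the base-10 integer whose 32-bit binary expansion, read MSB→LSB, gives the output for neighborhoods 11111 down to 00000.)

3283736432

  ##### -> #   bit 31 = 1  t=0,i=5
  ####. -> #   bit 30 = 1  t=0,i=7
  ###.# -> .   bit 29 = 0  t=0,i=8
  ###.. -> .   bit 28 = 0  t=1,i=7
  ##.## -> .   bit 27 = 0  t=1,i=2
  ##.#. -> .   bit 26 = 0  t=0,i=9
  ##..# -> #   bit 25 = 1  t=1,i=8
  ##... -> #   bit 24 = 1  t=3,i=6
  #.### -> #   bit 23 = 1  t=0,i=3
  #.##. -> .   bit 22 = 0  t=2,i=8
  #.#.# -> #   bit 21 = 1  t=0,i=1
  #.#.. -> #   bit 20 = 1  t=2,i=0
  #..## -> #   bit 19 = 1  t=1,i=9
  #..#. -> .   bit 18 = 0  t=6,i=5
  #...# -> .   bit 17 = 0  t=4,i=3
  #.... -> #   bit 16 = 1  t=3,i=7
  .#### -> #   bit 15 = 1  t=0,i=4
  .###. -> #   bit 14 = 1  t=1,i=0
  .##.# -> .   bit 13 = 0  t=2,i=9
  .##.. -> #   bit 12 = 1  t=3,i=5
  .#.## -> .   bit 11 = 0  t=0,i=2
  .#.#. -> #   bit 10 = 1  t=0,i=0
  .#..# -> #   bit 9 = 1  t=2,i=1
  .#... -> #   bit 8 = 1  t=4,i=2
  ..### -> .   bit 7 = 0  t=1,i=10
  ..##. -> #   bit 6 = 1  t=5,i=1
  ..#.# -> #   bit 5 = 1  t=5,i=6
  ..#.. -> #   bit 4 = 1  t=4,i=1
  ...## -> .   bit 3 = 0  t=3,i=10
  ...#. -> .   bit 2 = 0  t=4,i=0
  ....# -> .   bit 1 = 0  t=3,i=9
  ..... -> .   bit 0 = 0  t=3,i=8
  bits 11000011101110011101011101110000 = 3283736432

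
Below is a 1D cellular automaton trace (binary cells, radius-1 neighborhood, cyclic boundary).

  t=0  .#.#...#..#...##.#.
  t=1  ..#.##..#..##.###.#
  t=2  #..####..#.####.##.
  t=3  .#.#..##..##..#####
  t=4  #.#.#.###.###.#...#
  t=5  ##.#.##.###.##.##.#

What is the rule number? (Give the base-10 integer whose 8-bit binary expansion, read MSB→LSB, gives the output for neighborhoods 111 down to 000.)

121

  ###|.  b7=0 t=1,i=15
  ##.|#  b6=1 t=0,i=15
  #.#|#  b5=1 t=0,i=2
  #..|#  b4=1 t=0,i=4
  .##|#  b3=1 t=0,i=14
  .#.|.  b2=0 t=0,i=1
  ..#|.  b1=0 t=0,i=0
  ...|#  b0=1 t=0,i=5
  bits 01111001 = 121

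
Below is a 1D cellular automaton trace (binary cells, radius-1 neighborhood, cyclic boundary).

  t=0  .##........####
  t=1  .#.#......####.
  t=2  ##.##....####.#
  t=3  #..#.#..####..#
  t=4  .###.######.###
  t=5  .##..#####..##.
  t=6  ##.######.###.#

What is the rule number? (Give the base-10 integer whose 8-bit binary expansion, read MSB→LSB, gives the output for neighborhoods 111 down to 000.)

  ### -> #   bit 7 = 1  t=0,i=12
  ##. -> .   bit 6 = 0  t=0,i=2
  #.# -> .   bit 5 = 0  t=0,i=0
  #.. -> #   bit 4 = 1  t=0,i=3
  .## -> #   bit 3 = 1  t=0,i=1
  .#. -> #   bit 2 = 1  t=1,i=1
  ..# -> #   bit 1 = 1  t=0,i=10
  ... -> .   bit 0 = 0  t=0,i=4
  bits 10011110 = 158

158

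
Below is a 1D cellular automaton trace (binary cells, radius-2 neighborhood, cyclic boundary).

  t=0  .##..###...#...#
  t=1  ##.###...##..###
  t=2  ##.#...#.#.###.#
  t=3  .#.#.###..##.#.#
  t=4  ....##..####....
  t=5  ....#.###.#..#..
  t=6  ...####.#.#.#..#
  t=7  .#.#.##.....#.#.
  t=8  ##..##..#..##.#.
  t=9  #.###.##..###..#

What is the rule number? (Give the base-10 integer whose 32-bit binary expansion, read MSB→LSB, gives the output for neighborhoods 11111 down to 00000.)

  #####|#  b31=1 t=1,i=15
  ####.|#  b30=1 t=1,i=0
  ###.#|#  b29=1 t=1,i=1
  ###..|.  b28=0 t=0,i=7
  ##.##|.  b27=0 t=1,i=2
  ##.#.|.  b26=0 t=2,i=2
  ##..#|#  b25=1 t=0,i=3
  ##...|.  b24=0 t=0,i=8
  #.###|#  b23=1 t=1,i=3
  #.##.|#  b22=1 t=0,i=1
  #.#.#|.  b21=0 t=2,i=9
  #.#..|#  b20=1 t=2,i=3
  #..##|#  b19=1 t=0,i=4
  #..#.|#  b18=1 t=5,i=12
  #...#|#  b17=1 t=0,i=9
  #....|#  b16=1 t=4,i=13
  .####|.  b15=0 t=1,i=14
  .###.|.  b14=0 t=0,i=6
  .##.#|#  b13=1 t=3,i=11
  .##..|.  b12=0 t=0,i=2
  .#.##|#  b11=1 t=0,i=0
  .#.#.|.  b10=0 t=2,i=8
  .#..#|.  b9=0 t=5,i=11
  .#...|.  b8=0 t=0,i=12
  ..###|#  b7=1 t=0,i=5
  ..##.|#  b6=1 t=1,i=9
  ..#.#|#  b5=1 t=0,i=15
  ..#..|.  b4=0 t=0,i=11
  ...##|.  b3=0 t=1,i=8
  ...#.|#  b2=1 t=0,i=10
  ....#|.  b1=0 t=4,i=2
  .....|.  b0=0 t=4,i=0
  bits 11100010110111110010100011100100 = 3806275812

3806275812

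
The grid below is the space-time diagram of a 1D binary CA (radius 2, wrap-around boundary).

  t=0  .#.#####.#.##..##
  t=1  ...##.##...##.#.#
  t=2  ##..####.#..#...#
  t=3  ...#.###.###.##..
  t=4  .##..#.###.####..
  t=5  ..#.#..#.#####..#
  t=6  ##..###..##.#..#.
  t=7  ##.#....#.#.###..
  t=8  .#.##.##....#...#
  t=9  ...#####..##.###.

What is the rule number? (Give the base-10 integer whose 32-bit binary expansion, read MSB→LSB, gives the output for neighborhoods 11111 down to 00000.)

1759425286

  [31] ##### => .  t=0,i=5
  [30] ####. => #  t=0,i=6
  [29] ###.# => #  t=0,i=7
  [28] ###.. => .  t=2,i=1
  [27] ##.## => #  t=1,i=5
  [26] ##.#. => .  t=0,i=0
  [25] ##..# => .  t=0,i=13
  [24] ##... => .  t=1,i=8
  [23] #.### => #  t=0,i=3
  [22] #.##. => #  t=0,i=11
  [21] #.#.# => .  t=0,i=1
  [20] #.#.. => #  t=1,i=16
  [19] #..## => #  t=0,i=14
  [18] #..#. => #  t=2,i=11
  [17] #...# => #  t=1,i=1
  [16] #.... => .  t=3,i=16
  [15] .#### => #  t=0,i=4
  [14] .###. => .  t=2,i=0
  [13] .##.# => #  t=0,i=16
  [12] .##.. => #  t=0,i=12
  [11] .#.## => .  t=0,i=2
  [10] .#.#. => .  t=1,i=15
  [9] .#..# => #  t=2,i=10
  [8] .#... => #  t=1,i=0
  [7] ..### => .  t=2,i=4
  [6] ..##. => .  t=0,i=15
  [5] ..#.# => .  t=3,i=3
  [4] ..#.. => .  t=2,i=12
  [3] ...## => .  t=1,i=2
  [2] ...#. => #  t=3,i=2
  [1] ....# => #  t=3,i=1
  [0] ..... => .  t=3,i=0
  bits 01101000110111101011001100000110 = 1759425286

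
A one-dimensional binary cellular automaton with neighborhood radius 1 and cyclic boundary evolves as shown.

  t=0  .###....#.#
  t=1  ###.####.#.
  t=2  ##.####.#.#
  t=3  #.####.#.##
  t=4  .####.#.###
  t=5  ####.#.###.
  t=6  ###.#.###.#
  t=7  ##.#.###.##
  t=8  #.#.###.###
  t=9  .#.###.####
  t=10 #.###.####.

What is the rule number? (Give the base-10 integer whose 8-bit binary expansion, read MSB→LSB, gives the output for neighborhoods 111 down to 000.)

187

  ### -> #   bit 7 = 1  t=0,i=2
  ##. -> .   bit 6 = 0  t=0,i=3
  #.# -> #   bit 5 = 1  t=0,i=0
  #.. -> #   bit 4 = 1  t=0,i=4
  .## -> #   bit 3 = 1  t=0,i=1
  .#. -> .   bit 2 = 0  t=0,i=8
  ..# -> #   bit 1 = 1  t=0,i=7
  ... -> #   bit 0 = 1  t=0,i=5
  bits 10111011 = 187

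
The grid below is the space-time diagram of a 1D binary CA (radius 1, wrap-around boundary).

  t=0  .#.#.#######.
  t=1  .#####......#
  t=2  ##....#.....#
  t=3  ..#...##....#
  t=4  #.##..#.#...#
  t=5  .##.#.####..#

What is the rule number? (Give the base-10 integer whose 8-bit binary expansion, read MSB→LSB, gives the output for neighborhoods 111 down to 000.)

60

  ### -> .   bit 7 = 0  t=0,i=6
  ##. -> .   bit 6 = 0  t=0,i=11
  #.# -> #   bit 5 = 1  t=0,i=2
  #.. -> #   bit 4 = 1  t=0,i=12
  .## -> #   bit 3 = 1  t=0,i=5
  .#. -> #   bit 2 = 1  t=0,i=1
  ..# -> .   bit 1 = 0  t=0,i=0
  ... -> .   bit 0 = 0  t=1,i=7
  bits 00111100 = 60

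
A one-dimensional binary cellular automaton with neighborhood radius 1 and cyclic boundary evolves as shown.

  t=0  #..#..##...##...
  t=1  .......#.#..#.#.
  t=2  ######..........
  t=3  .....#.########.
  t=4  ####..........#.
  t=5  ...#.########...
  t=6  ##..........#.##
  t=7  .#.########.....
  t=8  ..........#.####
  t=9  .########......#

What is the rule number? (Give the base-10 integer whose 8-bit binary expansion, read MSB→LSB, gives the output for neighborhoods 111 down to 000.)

65

  ###|.  b7=0 t=2,i=1
  ##.|#  b6=1 t=0,i=7
  #.#|.  b5=0 t=1,i=8
  #..|.  b4=0 t=0,i=1
  .##|.  b3=0 t=0,i=6
  .#.|.  b2=0 t=0,i=0
  ..#|.  b1=0 t=0,i=2
  ...|#  b0=1 t=0,i=9
  bits 01000001 = 65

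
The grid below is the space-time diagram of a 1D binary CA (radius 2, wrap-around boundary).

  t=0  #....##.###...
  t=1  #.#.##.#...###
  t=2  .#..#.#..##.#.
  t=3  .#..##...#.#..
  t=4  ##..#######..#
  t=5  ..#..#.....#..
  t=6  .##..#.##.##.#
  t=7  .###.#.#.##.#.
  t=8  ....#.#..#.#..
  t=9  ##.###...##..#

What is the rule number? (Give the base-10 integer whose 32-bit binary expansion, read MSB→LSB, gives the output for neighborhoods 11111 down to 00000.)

256087165

  nb #####: next=.  (t=4,i=6, bit31=0)
  nb ####.: next=.  (t=1,i=13, bit30=0)
  nb ###.#: next=.  (t=1,i=0, bit29=0)
  nb ###..: next=.  (t=0,i=10, bit28=0)
  nb ##.##: next=#  (t=0,i=7, bit27=1)
  nb ##.#.: next=#  (t=1,i=1, bit26=1)
  nb ##..#: next=#  (t=4,i=2, bit25=1)
  nb ##...: next=#  (t=0,i=11, bit24=1)
  nb #.###: next=.  (t=0,i=8, bit23=0)
  nb #.##.: next=#  (t=1,i=4, bit22=1)
  nb #.#.#: next=.  (t=1,i=2, bit21=0)
  nb #.#..: next=.  (t=1,i=7, bit20=0)
  nb #..##: next=.  (t=2,i=8, bit19=0)
  nb #..#.: next=.  (t=2,i=0, bit18=0)
  nb #...#: next=#  (t=0,i=12, bit17=1)
  nb #....: next=#  (t=0,i=2, bit16=1)
  nb .####: next=#  (t=1,i=12, bit15=1)
  nb .###.: next=.  (t=0,i=9, bit14=0)
  nb .##.#: next=.  (t=0,i=6, bit13=0)
  nb .##..: next=#  (t=3,i=5, bit12=1)
  nb .#.##: next=.  (t=1,i=3, bit11=0)
  nb .#.#.: next=#  (t=2,i=5, bit10=1)
  nb .#..#: next=.  (t=2,i=2, bit9=0)
  nb .#...: next=.  (t=0,i=1, bit8=0)
  nb ..###: next=.  (t=1,i=11, bit7=0)
  nb ..##.: next=#  (t=0,i=5, bit6=1)
  nb ..#.#: next=#  (t=2,i=4, bit5=1)
  nb ..#..: next=#  (t=0,i=0, bit4=1)
  nb ...##: next=#  (t=0,i=4, bit3=1)
  nb ...#.: next=#  (t=0,i=13, bit2=1)
  nb ....#: next=.  (t=0,i=3, bit1=0)
  nb .....: next=#  (t=5,i=8, bit0=1)
  bits 00001111010000111001010001111101 = 256087165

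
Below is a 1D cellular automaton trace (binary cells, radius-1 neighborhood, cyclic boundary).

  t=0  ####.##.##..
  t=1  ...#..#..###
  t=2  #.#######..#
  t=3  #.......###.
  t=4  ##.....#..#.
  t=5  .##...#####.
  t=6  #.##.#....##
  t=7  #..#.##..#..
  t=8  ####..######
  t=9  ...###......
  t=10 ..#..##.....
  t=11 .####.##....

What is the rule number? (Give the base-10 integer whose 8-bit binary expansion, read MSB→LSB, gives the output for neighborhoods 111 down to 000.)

86

  ###|.  b7=0 t=0,i=1
  ##.|#  b6=1 t=0,i=3
  #.#|.  b5=0 t=0,i=4
  #..|#  b4=1 t=0,i=10
  .##|.  b3=0 t=0,i=0
  .#.|#  b2=1 t=1,i=3
  ..#|#  b1=1 t=0,i=11
  ...|.  b0=0 t=1,i=1
  bits 01010110 = 86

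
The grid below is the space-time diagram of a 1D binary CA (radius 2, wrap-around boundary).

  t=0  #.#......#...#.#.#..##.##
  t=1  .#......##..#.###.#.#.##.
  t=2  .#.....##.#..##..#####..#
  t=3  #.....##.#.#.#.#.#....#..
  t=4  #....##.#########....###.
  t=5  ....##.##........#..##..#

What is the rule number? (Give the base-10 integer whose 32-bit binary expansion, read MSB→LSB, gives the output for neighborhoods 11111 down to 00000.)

  #####|.  b31=0 t=2,i=19
  ####.|.  b30=0 t=2,i=20
  ###.#|.  b29=0 t=0,i=0
  ###..|.  b28=0 t=2,i=21
  ##.##|#  b27=1 t=0,i=22
  ##.#.|#  b26=1 t=0,i=1
  ##..#|#  b25=1 t=1,i=10
  ##...|#  b24=1 t=4,i=17
  #.###|#  b23=1 t=0,i=23
  #.##.|.  b22=0 t=1,i=22
  #.#.#|#  b21=1 t=0,i=15
  #.#..|.  b20=0 t=0,i=2
  #..##|.  b19=0 t=0,i=19
  #..#.|.  b18=0 t=1,i=0
  #...#|.  b17=0 t=0,i=11
  #....|.  b16=0 t=0,i=4
  .####|.  b15=0 t=2,i=18
  .###.|.  b14=0 t=0,i=24
  .##.#|.  b13=0 t=0,i=21
  .##..|.  b12=0 t=1,i=9
  .#.##|#  b11=1 t=1,i=13
  .#.#.|#  b10=1 t=0,i=14
  .#..#|#  b9=1 t=0,i=18
  .#...|.  b8=0 t=0,i=3
  ..###|#  b7=1 t=2,i=17
  ..##.|#  b6=1 t=0,i=20
  ..#.#|.  b5=0 t=0,i=13
  ..#..|#  b4=1 t=0,i=9
  ...##|#  b3=1 t=1,i=7
  ...#.|#  b2=1 t=0,i=8
  ....#|.  b1=0 t=0,i=7
  .....|.  b0=0 t=0,i=5
  bits 00001111101000000000111011011100 = 262147804

262147804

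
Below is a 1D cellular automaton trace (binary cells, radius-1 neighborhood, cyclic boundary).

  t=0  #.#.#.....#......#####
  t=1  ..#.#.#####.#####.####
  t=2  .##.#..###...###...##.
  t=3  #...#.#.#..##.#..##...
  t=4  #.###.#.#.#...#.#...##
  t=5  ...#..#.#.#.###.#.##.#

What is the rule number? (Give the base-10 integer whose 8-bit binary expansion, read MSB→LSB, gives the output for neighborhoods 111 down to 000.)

135

  nb ###: next=#  (t=0,i=18, bit7=1)
  nb ##.: next=.  (t=0,i=0, bit6=0)
  nb #.#: next=.  (t=0,i=1, bit5=0)
  nb #..: next=.  (t=0,i=5, bit4=0)
  nb .##: next=.  (t=0,i=17, bit3=0)
  nb .#.: next=#  (t=0,i=2, bit2=1)
  nb ..#: next=#  (t=0,i=9, bit1=1)
  nb ...: next=#  (t=0,i=6, bit0=1)
  bits 10000111 = 135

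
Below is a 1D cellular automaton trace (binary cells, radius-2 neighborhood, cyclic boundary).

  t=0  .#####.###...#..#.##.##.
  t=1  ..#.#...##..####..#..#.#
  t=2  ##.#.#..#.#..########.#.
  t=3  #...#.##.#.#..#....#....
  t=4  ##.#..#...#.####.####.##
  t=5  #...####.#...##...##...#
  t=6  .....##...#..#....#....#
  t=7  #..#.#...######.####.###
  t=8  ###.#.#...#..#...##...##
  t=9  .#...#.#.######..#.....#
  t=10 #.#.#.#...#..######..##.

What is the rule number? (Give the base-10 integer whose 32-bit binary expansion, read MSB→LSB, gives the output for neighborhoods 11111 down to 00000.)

1380239190

  [31] ##### => .  t=0,i=3
  [30] ####. => #  t=0,i=4
  [29] ###.# => .  t=0,i=5
  [28] ###.. => #  t=0,i=9
  [27] ##.## => .  t=0,i=6
  [26] ##.#. => .  t=2,i=2
  [25] ##..# => #  t=0,i=23
  [24] ##... => .  t=0,i=10
  [23] #.### => .  t=0,i=7
  [22] #.##. => #  t=0,i=18
  [21] #.#.# => .  t=2,i=3
  [20] #.#.. => .  t=1,i=4
  [19] #..## => .  t=0,i=0
  [18] #..#. => #  t=0,i=15
  [17] #...# => .  t=0,i=11
  [16] #.... => .  t=3,i=16
  [15] .#### => #  t=0,i=2
  [14] .###. => #  t=0,i=8
  [13] .##.# => .  t=0,i=19
  [12] .##.. => .  t=0,i=22
  [11] .#.## => .  t=0,i=17
  [10] .#.#. => #  t=1,i=3
  [9] .#..# => #  t=0,i=14
  [8] .#... => #  t=1,i=5
  [7] ..### => .  t=0,i=1
  [6] ..##. => #  t=1,i=8
  [5] ..#.# => .  t=0,i=16
  [4] ..#.. => #  t=0,i=13
  [3] ...## => .  t=1,i=7
  [2] ...#. => #  t=0,i=12
  [1] ....# => #  t=3,i=17
  [0] ..... => .  t=6,i=2
  bits 01010010010001001100011101010110 = 1380239190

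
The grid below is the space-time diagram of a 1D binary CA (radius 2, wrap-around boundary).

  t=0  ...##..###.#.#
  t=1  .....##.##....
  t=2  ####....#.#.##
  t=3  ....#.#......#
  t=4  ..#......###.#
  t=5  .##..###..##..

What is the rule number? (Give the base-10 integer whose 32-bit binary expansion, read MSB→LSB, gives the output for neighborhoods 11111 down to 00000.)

592232467

  #####|.  b31=0 t=2,i=0
  ####.|.  b30=0 t=2,i=2
  ###.#|#  b29=1 t=0,i=9
  ###..|.  b28=0 t=2,i=3
  ##.##|.  b27=0 t=1,i=7
  ##.#.|.  b26=0 t=0,i=10
  ##..#|#  b25=1 t=0,i=5
  ##...|#  b24=1 t=1,i=10
  #.###|.  b23=0 t=2,i=12
  #.##.|#  b22=1 t=1,i=8
  #.#.#|.  b21=0 t=0,i=11
  #.#..|.  b20=0 t=0,i=13
  #..##|#  b19=1 t=0,i=6
  #..#.|#  b18=1 t=4,i=1
  #...#|.  b17=0 t=0,i=1
  #....|.  b16=0 t=1,i=11
  .####|#  b15=1 t=2,i=13
  .###.|#  b14=1 t=0,i=8
  .##.#|.  b13=0 t=1,i=6
  .##..|.  b12=0 t=0,i=4
  .#.##|.  b11=0 t=2,i=11
  .#.#.|.  b10=0 t=0,i=12
  .#..#|.  b9=0 t=4,i=0
  .#...|.  b8=0 t=0,i=0
  ..###|.  b7=0 t=0,i=7
  ..##.|.  b6=0 t=0,i=3
  ..#.#|.  b5=0 t=2,i=8
  ..#..|#  b4=1 t=3,i=13
  ...##|.  b3=0 t=0,i=2
  ...#.|.  b2=0 t=2,i=7
  ....#|#  b1=1 t=1,i=3
  .....|#  b0=1 t=1,i=0
  bits 00100011010011001100000000010011 = 592232467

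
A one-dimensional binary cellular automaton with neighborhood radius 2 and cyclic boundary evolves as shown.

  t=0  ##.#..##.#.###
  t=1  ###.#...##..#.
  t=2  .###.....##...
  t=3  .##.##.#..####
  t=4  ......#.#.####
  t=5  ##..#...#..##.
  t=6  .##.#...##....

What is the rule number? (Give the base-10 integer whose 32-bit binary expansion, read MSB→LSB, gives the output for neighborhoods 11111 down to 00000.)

  ##### -> .   bit 31 = 0  t=0,i=13
  ####. -> #   bit 30 = 1  t=0,i=0
  ###.# -> #   bit 29 = 1  t=0,i=1
  ###.. -> .   bit 28 = 0  t=2,i=3
  ##.## -> .   bit 27 = 0  t=3,i=0
  ##.#. -> #   bit 26 = 1  t=0,i=2
  ##..# -> #   bit 25 = 1  t=1,i=10
  ##... -> #   bit 24 = 1  t=2,i=4
  #.### -> .   bit 23 = 0  t=0,i=11
  #.##. -> .   bit 22 = 0  t=3,i=1
  #.#.# -> #   bit 21 = 1  t=0,i=9
  #.#.. -> .   bit 20 = 0  t=0,i=3
  #..## -> .   bit 19 = 0  t=0,i=5
  #..#. -> .   bit 18 = 0  t=1,i=11
  #...# -> .   bit 17 = 0  t=1,i=6
  #.... -> #   bit 16 = 1  t=2,i=5
  .#### -> #   bit 15 = 1  t=0,i=12
  .###. -> #   bit 14 = 1  t=1,i=1
  .##.# -> .   bit 13 = 0  t=0,i=7
  .##.. -> #   bit 12 = 1  t=1,i=9
  .#.## -> .   bit 11 = 0  t=0,i=10
  .#.#. -> .   bit 10 = 0  t=4,i=7
  .#..# -> #   bit 9 = 1  t=0,i=4
  .#... -> .   bit 8 = 0  t=1,i=5
  ..### -> #   bit 7 = 1  t=2,i=1
  ..##. -> .   bit 6 = 0  t=0,i=6
  ..#.# -> .   bit 5 = 0  t=1,i=12
  ..#.. -> #   bit 4 = 1  t=5,i=4
  ...## -> .   bit 3 = 0  t=1,i=7
  ...#. -> .   bit 2 = 0  t=4,i=5
  ....# -> #   bit 1 = 1  t=2,i=7
  ..... -> .   bit 0 = 0  t=2,i=6
  bits 01100111001000011101001010010010 = 1730269842

1730269842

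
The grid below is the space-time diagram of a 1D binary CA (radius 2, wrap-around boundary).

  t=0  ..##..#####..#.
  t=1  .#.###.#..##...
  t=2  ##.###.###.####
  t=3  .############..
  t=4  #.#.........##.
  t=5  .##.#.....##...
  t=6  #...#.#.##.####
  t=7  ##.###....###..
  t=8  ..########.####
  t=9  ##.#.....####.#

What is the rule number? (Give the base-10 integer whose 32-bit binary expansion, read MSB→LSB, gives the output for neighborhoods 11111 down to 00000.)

  #####|.  b31=0 t=0,i=8
  ####.|.  b30=0 t=0,i=9
  ###.#|#  b29=1 t=1,i=5
  ###..|#  b28=1 t=0,i=10
  ##.##|#  b27=1 t=2,i=2
  ##.#.|.  b26=0 t=1,i=6
  ##..#|#  b25=1 t=0,i=4
  ##...|#  b24=1 t=1,i=12
  #.###|#  b23=1 t=1,i=3
  #.##.|.  b22=0 t=6,i=8
  #.#.#|.  b21=0 t=4,i=0
  #.#..|#  b20=1 t=1,i=7
  #..##|#  b19=1 t=0,i=5
  #..#.|.  b18=0 t=0,i=12
  #...#|.  b17=0 t=0,i=0
  #....|#  b16=1 t=1,i=13
  .####|#  b15=1 t=0,i=7
  .###.|#  b14=1 t=1,i=4
  .##.#|.  b13=0 t=4,i=13
  .##..|#  b12=1 t=0,i=3
  .#.##|.  b11=0 t=1,i=2
  .#.#.|#  b10=1 t=4,i=1
  .#..#|#  b9=1 t=1,i=8
  .#...|.  b8=0 t=0,i=14
  ..###|.  b7=0 t=0,i=6
  ..##.|.  b6=0 t=0,i=2
  ..#.#|#  b5=1 t=1,i=1
  ..#..|.  b4=0 t=0,i=13
  ...##|#  b3=1 t=0,i=1
  ...#.|#  b2=1 t=1,i=0
  ....#|#  b1=1 t=1,i=14
  .....|.  b0=0 t=4,i=5
  bits 00111011100110011101011000101110 = 999937582

999937582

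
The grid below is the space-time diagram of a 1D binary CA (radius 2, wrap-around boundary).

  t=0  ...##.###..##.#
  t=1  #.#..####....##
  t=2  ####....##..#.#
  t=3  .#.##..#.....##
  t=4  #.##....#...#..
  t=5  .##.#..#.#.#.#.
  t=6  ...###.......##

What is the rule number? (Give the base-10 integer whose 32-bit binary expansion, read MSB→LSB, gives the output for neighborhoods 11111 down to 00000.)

  nb #####: next=#  (t=2,i=1, bit31=1)
  nb ####.: next=.  (t=1,i=7, bit30=0)
  nb ###.#: next=#  (t=1,i=0, bit29=1)
  nb ###..: next=#  (t=0,i=8, bit28=1)
  nb ##.##: next=#  (t=0,i=5, bit27=1)
  nb ##.#.: next=#  (t=0,i=13, bit26=1)
  nb ##..#: next=.  (t=0,i=9, bit25=0)
  nb ##...: next=#  (t=1,i=9, bit24=1)
  nb #.###: next=#  (t=0,i=6, bit23=1)
  nb #.##.: next=#  (t=3,i=3, bit22=1)
  nb #.#.#: next=.  (t=3,i=1, bit21=0)
  nb #.#..: next=#  (t=0,i=14, bit20=1)
  nb #..##: next=.  (t=0,i=10, bit19=0)
  nb #..#.: next=.  (t=2,i=11, bit18=0)
  nb #...#: next=.  (t=0,i=1, bit17=0)
  nb #....: next=.  (t=1,i=10, bit16=0)
  nb .####: next=.  (t=1,i=6, bit15=0)
  nb .###.: next=#  (t=0,i=7, bit14=1)
  nb .##.#: next=.  (t=0,i=4, bit13=0)
  nb .##..: next=.  (t=2,i=9, bit12=0)
  nb .#.##: next=#  (t=2,i=13, bit11=1)
  nb .#.#.: next=.  (t=5,i=8, bit10=0)
  nb .#..#: next=#  (t=1,i=3, bit9=1)
  nb .#...: next=#  (t=0,i=0, bit8=1)
  nb ..###: next=.  (t=1,i=5, bit7=0)
  nb ..##.: next=.  (t=0,i=3, bit6=0)
  nb ..#.#: next=.  (t=2,i=12, bit5=0)
  nb ..#..: next=.  (t=3,i=7, bit4=0)
  nb ...##: next=#  (t=0,i=2, bit3=1)
  nb ...#.: next=#  (t=4,i=7, bit2=1)
  nb ....#: next=.  (t=1,i=11, bit1=0)
  nb .....: next=.  (t=3,i=10, bit0=0)
  bits 10111101110100000100101100001100 = 3184544524

3184544524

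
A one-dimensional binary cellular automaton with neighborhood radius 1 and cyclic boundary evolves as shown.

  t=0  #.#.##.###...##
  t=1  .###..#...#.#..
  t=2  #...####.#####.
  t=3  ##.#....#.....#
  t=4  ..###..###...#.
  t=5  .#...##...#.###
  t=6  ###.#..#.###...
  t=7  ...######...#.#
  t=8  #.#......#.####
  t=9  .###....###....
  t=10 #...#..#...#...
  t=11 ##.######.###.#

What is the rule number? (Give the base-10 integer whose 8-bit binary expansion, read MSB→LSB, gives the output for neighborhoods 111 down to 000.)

  nb ###: next=.  (t=0,i=8, bit7=0)
  nb ##.: next=.  (t=0,i=0, bit6=0)
  nb #.#: next=#  (t=0,i=1, bit5=1)
  nb #..: next=#  (t=0,i=10, bit4=1)
  nb .##: next=.  (t=0,i=4, bit3=0)
  nb .#.: next=#  (t=0,i=2, bit2=1)
  nb ..#: next=#  (t=0,i=12, bit1=1)
  nb ...: next=.  (t=0,i=11, bit0=0)
  bits 00110110 = 54

54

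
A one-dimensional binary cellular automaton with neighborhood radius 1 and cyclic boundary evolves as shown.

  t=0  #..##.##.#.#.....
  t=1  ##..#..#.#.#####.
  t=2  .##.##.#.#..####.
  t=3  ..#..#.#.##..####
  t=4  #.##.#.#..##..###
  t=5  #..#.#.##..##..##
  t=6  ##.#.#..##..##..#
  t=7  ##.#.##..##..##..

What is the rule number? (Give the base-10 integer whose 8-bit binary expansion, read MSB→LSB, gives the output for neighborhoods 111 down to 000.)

  ### -> #   bit 7 = 1  t=1,i=12
  ##. -> #   bit 6 = 1  t=0,i=4
  #.# -> .   bit 5 = 0  t=0,i=5
  #.. -> #   bit 4 = 1  t=0,i=1
  .## -> .   bit 3 = 0  t=0,i=3
  .#. -> #   bit 2 = 1  t=0,i=0
  ..# -> .   bit 1 = 0  t=0,i=2
  ... -> #   bit 0 = 1  t=0,i=13
  bits 11010101 = 213

213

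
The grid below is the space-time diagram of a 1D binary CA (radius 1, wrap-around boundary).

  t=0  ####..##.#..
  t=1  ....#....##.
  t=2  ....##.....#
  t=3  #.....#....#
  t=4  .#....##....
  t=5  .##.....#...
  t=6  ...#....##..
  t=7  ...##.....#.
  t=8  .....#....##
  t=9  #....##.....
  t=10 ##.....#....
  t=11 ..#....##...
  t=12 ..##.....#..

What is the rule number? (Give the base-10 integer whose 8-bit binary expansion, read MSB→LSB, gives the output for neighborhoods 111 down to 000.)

  nb ###: next=.  (t=0,i=1, bit7=0)
  nb ##.: next=.  (t=0,i=3, bit6=0)
  nb #.#: next=.  (t=0,i=8, bit5=0)
  nb #..: next=#  (t=0,i=4, bit4=1)
  nb .##: next=.  (t=0,i=0, bit3=0)
  nb .#.: next=#  (t=0,i=9, bit2=1)
  nb ..#: next=.  (t=0,i=5, bit1=0)
  nb ...: next=.  (t=1,i=0, bit0=0)
  bits 00010100 = 20

20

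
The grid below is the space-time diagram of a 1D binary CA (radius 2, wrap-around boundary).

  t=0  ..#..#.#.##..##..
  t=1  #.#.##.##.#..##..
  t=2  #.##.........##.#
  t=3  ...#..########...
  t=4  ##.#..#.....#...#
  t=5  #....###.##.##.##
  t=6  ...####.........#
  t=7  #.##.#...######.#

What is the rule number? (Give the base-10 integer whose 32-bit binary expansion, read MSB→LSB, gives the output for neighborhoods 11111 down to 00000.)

1076124155

  ##### -> .   bit 31 = 0  t=3,i=8
  ####. -> #   bit 30 = 1  t=3,i=12
  ###.# -> .   bit 29 = 0  t=4,i=1
  ###.. -> .   bit 28 = 0  t=3,i=13
  ##.## -> .   bit 27 = 0  t=1,i=6
  ##.#. -> .   bit 26 = 0  t=1,i=9
  ##..# -> .   bit 25 = 0  t=0,i=11
  ##... -> .   bit 24 = 0  t=0,i=15
  #.### -> .   bit 23 = 0  t=5,i=15
  #.##. -> .   bit 22 = 0  t=0,i=9
  #.#.# -> #   bit 21 = 1  t=0,i=7
  #.#.. -> .   bit 20 = 0  t=1,i=10
  #..## -> .   bit 19 = 0  t=0,i=12
  #..#. -> #   bit 18 = 1  t=0,i=4
  #...# -> .   bit 17 = 0  t=4,i=14
  #.... -> .   bit 16 = 0  t=0,i=16
  .#### -> .   bit 15 = 0  t=3,i=7
  .###. -> #   bit 14 = 1  t=4,i=0
  .##.# -> .   bit 13 = 0  t=1,i=5
  .##.. -> #   bit 12 = 1  t=0,i=10
  .#.## -> #   bit 11 = 1  t=0,i=8
  .#.#. -> .   bit 10 = 0  t=0,i=6
  .#..# -> .   bit 9 = 0  t=0,i=3
  .#... -> #   bit 8 = 1  t=4,i=7
  ..### -> #   bit 7 = 1  t=3,i=6
  ..##. -> #   bit 6 = 1  t=0,i=13
  ..#.# -> #   bit 5 = 1  t=0,i=5
  ..#.. -> #   bit 4 = 1  t=0,i=2
  ...## -> #   bit 3 = 1  t=2,i=12
  ...#. -> .   bit 2 = 0  t=0,i=1
  ....# -> #   bit 1 = 1  t=0,i=0
  ..... -> #   bit 0 = 1  t=2,i=6
  bits 01000000001001000101100111111011 = 1076124155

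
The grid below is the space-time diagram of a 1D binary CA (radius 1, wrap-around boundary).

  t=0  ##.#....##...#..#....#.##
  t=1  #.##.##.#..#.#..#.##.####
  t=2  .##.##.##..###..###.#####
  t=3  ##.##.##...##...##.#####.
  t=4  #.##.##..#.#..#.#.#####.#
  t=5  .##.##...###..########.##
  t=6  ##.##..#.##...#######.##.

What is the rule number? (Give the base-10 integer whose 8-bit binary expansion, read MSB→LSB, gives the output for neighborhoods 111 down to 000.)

173

  nb ###: next=#  (t=0,i=0, bit7=1)
  nb ##.: next=.  (t=0,i=1, bit6=0)
  nb #.#: next=#  (t=0,i=2, bit5=1)
  nb #..: next=.  (t=0,i=4, bit4=0)
  nb .##: next=#  (t=0,i=8, bit3=1)
  nb .#.: next=#  (t=0,i=3, bit2=1)
  nb ..#: next=.  (t=0,i=7, bit1=0)
  nb ...: next=#  (t=0,i=5, bit0=1)
  bits 10101101 = 173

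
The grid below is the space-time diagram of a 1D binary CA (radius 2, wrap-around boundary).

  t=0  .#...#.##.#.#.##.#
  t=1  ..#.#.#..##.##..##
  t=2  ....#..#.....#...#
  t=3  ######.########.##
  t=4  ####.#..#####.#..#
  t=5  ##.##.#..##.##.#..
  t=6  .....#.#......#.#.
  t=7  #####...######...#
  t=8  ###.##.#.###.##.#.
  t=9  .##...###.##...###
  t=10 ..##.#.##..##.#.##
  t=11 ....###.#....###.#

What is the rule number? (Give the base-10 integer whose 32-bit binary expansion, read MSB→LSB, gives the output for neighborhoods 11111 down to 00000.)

3038894879

  ##### -> #   bit 31 = 1  t=3,i=0
  ####. -> .   bit 30 = 0  t=3,i=4
  ###.# -> #   bit 29 = 1  t=3,i=5
  ###.. -> #   bit 28 = 1  t=7,i=4
  ##.## -> .   bit 27 = 0  t=1,i=11
  ##.#. -> #   bit 26 = 1  t=0,i=9
  ##..# -> .   bit 25 = 0  t=1,i=0
  ##... -> #   bit 24 = 1  t=7,i=5
  #.### -> .   bit 23 = 0  t=3,i=7
  #.##. -> .   bit 22 = 0  t=0,i=7
  #.#.# -> #   bit 21 = 1  t=0,i=10
  #.#.. -> .   bit 20 = 0  t=0,i=1
  #..## -> .   bit 19 = 0  t=1,i=8
  #..#. -> .   bit 18 = 0  t=1,i=1
  #...# -> .   bit 17 = 0  t=0,i=3
  #.... -> #   bit 16 = 1  t=2,i=1
  .#### -> #   bit 15 = 1  t=3,i=8
  .###. -> #   bit 14 = 1  t=8,i=1
  .##.# -> .   bit 13 = 0  t=0,i=8
  .##.. -> #   bit 12 = 1  t=1,i=13
  .#.## -> #   bit 11 = 1  t=0,i=6
  .#.#. -> .   bit 10 = 0  t=0,i=0
  .#..# -> #   bit 9 = 1  t=1,i=7
  .#... -> #   bit 8 = 1  t=0,i=2
  ..### -> .   bit 7 = 0  t=4,i=8
  ..##. -> .   bit 6 = 0  t=1,i=9
  ..#.# -> .   bit 5 = 0  t=0,i=5
  ..#.. -> #   bit 4 = 1  t=2,i=4
  ...## -> #   bit 3 = 1  t=7,i=7
  ...#. -> #   bit 2 = 1  t=0,i=4
  ....# -> #   bit 1 = 1  t=2,i=2
  ..... -> #   bit 0 = 1  t=2,i=10
  bits 10110101001000011101101100011111 = 3038894879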